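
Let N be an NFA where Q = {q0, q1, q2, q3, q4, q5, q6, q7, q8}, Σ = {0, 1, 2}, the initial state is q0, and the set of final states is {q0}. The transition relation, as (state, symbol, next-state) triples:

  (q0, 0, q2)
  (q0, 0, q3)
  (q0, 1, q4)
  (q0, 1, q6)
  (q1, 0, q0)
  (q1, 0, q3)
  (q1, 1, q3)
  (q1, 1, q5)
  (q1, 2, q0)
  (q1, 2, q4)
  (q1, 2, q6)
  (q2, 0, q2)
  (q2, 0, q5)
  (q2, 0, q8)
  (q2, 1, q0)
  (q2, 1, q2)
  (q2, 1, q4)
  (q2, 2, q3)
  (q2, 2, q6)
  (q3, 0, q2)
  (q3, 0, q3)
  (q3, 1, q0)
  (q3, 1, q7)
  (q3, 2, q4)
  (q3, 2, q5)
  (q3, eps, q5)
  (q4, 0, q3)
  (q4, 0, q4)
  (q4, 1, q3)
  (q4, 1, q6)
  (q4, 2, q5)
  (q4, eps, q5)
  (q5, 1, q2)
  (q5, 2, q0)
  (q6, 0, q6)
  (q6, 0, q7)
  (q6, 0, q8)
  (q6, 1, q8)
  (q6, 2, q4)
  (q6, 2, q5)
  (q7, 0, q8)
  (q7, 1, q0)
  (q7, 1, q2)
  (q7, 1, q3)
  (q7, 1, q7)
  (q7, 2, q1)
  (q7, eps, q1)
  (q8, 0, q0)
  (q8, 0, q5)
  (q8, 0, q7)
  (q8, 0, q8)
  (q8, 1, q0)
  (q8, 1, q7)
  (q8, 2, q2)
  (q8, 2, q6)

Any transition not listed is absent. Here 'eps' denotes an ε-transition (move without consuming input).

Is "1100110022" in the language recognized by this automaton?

Yes

Start in {q0}.
Read '1': {q0} → {q4, q5, q6}.
Read '1': {q4, q5, q6} → {q2, q3, q5, q6, q8}.
Read '0': {q2, q3, q5, q6, q8} → {q0, q1, q2, q3, q5, q6, q7, q8}.
Read '0': {q0, q1, q2, q3, q5, q6, q7, q8} → {q0, q1, q2, q3, q5, q6, q7, q8}.
Read '1': {q0, q1, q2, q3, q5, q6, q7, q8} → {q0, q1, q2, q3, q4, q5, q6, q7, q8}.
Read '1': {q0, q1, q2, q3, q4, q5, q6, q7, q8} → {q0, q1, q2, q3, q4, q5, q6, q7, q8}.
Read '0': {q0, q1, q2, q3, q4, q5, q6, q7, q8} → {q0, q1, q2, q3, q4, q5, q6, q7, q8}.
Read '0': {q0, q1, q2, q3, q4, q5, q6, q7, q8} → {q0, q1, q2, q3, q4, q5, q6, q7, q8}.
Read '2': {q0, q1, q2, q3, q4, q5, q6, q7, q8} → {q0, q1, q2, q3, q4, q5, q6}.
Read '2': {q0, q1, q2, q3, q4, q5, q6} → {q0, q3, q4, q5, q6}.
The final set {q0, q3, q4, q5, q6} contains the accepting state q0.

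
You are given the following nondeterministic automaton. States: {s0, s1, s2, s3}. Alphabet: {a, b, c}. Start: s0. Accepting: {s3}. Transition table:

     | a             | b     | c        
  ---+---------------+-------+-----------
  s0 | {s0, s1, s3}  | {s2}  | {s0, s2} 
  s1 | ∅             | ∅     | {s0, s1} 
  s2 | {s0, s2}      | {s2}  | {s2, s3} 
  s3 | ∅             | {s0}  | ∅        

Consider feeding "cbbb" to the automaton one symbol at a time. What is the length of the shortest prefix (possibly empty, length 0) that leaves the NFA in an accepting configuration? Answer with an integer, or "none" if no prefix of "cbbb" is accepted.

Start in {s0}.
Read 'c': {s0} → {s0, s2}.
Read 'b': {s0, s2} → {s2}.
Read 'b': {s2} → {s2}.
Read 'b': {s2} → {s2}.
No reachable set along the way intersects F.

none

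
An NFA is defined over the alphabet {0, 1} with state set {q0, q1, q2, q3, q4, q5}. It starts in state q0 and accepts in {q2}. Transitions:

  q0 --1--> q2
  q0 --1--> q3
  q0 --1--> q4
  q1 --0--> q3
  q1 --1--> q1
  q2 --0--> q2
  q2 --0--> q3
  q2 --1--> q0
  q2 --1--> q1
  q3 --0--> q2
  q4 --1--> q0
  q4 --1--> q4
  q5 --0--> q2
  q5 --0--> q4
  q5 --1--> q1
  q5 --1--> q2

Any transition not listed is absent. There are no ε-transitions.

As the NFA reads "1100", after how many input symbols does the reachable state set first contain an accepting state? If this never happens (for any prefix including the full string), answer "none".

1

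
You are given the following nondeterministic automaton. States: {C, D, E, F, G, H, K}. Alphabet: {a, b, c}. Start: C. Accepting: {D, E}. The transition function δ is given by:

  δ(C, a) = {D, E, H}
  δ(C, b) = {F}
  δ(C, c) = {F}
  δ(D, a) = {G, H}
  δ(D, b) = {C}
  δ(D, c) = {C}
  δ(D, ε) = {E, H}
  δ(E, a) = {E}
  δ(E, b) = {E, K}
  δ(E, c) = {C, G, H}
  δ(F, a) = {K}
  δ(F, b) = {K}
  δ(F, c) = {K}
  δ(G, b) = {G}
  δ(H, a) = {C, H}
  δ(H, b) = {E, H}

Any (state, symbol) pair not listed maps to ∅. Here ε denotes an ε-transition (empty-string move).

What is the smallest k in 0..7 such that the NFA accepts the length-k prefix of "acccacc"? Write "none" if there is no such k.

1

Start in {C}.
Read 'a': C→{D, E, H}; now {D, E, H}.
None of the earlier sets intersect F, but {D, E, H} does.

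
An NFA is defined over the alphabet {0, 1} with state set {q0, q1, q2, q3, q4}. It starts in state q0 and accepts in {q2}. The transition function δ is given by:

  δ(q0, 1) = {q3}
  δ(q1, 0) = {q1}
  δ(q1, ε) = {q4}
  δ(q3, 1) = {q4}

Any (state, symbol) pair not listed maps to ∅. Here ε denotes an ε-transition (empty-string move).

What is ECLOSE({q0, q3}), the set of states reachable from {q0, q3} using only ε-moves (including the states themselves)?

{q0, q3}

Begin with {q0, q3}.
No ε-moves leave this set, so the closure equals the set itself.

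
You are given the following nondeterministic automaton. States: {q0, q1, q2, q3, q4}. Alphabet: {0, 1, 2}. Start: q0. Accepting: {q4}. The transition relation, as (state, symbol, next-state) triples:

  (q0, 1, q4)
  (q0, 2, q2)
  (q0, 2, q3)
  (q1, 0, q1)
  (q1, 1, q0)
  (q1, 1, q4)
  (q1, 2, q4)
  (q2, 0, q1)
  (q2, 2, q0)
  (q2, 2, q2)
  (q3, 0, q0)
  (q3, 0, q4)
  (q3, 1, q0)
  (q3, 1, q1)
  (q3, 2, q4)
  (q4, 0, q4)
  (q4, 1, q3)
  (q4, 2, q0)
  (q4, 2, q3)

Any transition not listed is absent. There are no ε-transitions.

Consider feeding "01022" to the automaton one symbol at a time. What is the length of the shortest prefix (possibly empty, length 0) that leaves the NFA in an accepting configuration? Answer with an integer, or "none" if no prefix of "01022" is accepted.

none

Start in {q0}.
Read '0': q0→∅; now ∅.
The set is empty and remains empty for the remaining 4 symbols.
No reachable set along the way intersects F.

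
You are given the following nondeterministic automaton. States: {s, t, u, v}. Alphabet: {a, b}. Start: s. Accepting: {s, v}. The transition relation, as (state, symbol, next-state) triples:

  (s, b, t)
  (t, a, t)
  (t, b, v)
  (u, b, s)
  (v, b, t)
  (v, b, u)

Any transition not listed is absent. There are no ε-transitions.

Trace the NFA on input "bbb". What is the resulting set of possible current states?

{t, u}

Start in {s}.
Read 'b': {s} → {t}.
Read 'b': {t} → {v}.
Read 'b': {v} → {t, u}.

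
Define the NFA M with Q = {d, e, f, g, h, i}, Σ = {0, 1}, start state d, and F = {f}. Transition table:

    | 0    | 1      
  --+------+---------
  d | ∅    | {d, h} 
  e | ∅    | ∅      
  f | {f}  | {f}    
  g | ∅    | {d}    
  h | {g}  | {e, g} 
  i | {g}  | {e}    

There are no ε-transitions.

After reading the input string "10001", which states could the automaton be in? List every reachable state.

∅

Start in {d}.
Read '1': d→{d, h}; now {d, h}.
Read '0': d→∅, h→{g}; now {g}.
Read '0': g→∅; now ∅.
The set is empty and remains empty for the remaining 2 symbols.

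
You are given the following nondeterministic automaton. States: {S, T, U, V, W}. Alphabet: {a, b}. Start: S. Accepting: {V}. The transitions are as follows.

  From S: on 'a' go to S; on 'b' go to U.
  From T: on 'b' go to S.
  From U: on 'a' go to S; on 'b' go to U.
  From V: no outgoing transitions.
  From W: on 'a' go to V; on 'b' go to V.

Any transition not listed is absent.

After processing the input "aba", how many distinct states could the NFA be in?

1

Start in {S}.
Read 'a': S→{S}; now {S}.
Read 'b': S→{U}; now {U}.
Read 'a': U→{S}; now {S}.
That set has 1 state.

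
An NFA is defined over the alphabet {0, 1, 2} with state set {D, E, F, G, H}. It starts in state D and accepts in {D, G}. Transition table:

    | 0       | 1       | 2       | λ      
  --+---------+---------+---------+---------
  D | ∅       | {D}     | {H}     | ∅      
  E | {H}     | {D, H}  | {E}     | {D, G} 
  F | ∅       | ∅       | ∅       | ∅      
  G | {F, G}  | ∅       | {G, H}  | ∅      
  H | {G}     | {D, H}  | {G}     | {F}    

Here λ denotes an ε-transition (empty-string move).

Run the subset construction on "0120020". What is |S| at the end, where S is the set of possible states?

Start in {D}.
Read '0': {D} → ∅.
The set is empty and remains empty for the remaining 6 symbols.
That set has 0 states.

0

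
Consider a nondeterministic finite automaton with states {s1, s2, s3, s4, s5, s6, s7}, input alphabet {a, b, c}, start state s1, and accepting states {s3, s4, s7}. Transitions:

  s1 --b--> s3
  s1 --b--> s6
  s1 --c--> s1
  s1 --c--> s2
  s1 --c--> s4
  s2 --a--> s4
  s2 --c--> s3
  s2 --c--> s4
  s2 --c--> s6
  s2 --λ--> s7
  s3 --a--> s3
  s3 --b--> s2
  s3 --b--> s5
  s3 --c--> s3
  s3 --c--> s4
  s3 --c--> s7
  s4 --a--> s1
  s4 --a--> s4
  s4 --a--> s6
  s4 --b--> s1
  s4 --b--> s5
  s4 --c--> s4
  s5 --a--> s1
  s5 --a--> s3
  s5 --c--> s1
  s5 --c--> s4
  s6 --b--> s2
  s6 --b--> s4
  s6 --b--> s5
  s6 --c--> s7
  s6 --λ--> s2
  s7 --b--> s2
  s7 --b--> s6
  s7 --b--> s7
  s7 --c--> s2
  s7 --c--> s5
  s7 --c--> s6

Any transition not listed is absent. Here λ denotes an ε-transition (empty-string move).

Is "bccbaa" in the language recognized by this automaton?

Yes

Start in {s1}.
Read 'b': {s1} → {s2, s3, s6, s7}.
Read 'c': {s2, s3, s6, s7} → {s2, s3, s4, s5, s6, s7}.
Read 'c': {s2, s3, s4, s5, s6, s7} → {s1, s2, s3, s4, s5, s6, s7}.
Read 'b': {s1, s2, s3, s4, s5, s6, s7} → {s1, s2, s3, s4, s5, s6, s7}.
Read 'a': {s1, s2, s3, s4, s5, s6, s7} → {s1, s2, s3, s4, s6, s7}.
Read 'a': {s1, s2, s3, s4, s6, s7} → {s1, s2, s3, s4, s6, s7}.
The final set {s1, s2, s3, s4, s6, s7} contains the accepting states s3, s4, s7.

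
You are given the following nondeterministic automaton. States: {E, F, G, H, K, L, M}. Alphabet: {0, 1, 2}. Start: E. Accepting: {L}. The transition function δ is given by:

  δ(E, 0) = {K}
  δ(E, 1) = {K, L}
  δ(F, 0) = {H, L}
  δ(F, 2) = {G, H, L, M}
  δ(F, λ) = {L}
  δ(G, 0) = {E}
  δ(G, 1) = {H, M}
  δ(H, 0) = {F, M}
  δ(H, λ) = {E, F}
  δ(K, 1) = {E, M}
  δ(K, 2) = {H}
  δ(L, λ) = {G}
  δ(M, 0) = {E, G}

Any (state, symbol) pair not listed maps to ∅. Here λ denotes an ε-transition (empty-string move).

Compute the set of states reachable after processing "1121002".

Start in {E}.
Read '1': E→{K, L}; union {K, L}; ε-closure = {G, K, L}.
Read '1': G→{H, M}, K→{E, M}, L→∅; union {E, H, M}; ε-closure = {E, F, G, H, L, M}.
Read '2': E→∅, F→{G, H, L, M}, G→∅, H→∅, L→∅, M→∅; union {G, H, L, M}; ε-closure = {E, F, G, H, L, M}.
Read '1': E→{K, L}, F→∅, G→{H, M}, H→∅, L→∅, M→∅; union {H, K, L, M}; ε-closure = {E, F, G, H, K, L, M}.
Read '0': E→{K}, F→{H, L}, G→{E}, H→{F, M}, K→∅, L→∅, M→{E, G}; now {E, F, G, H, K, L, M}.
Read '0': E→{K}, F→{H, L}, G→{E}, H→{F, M}, K→∅, L→∅, M→{E, G}; now {E, F, G, H, K, L, M}.
Read '2': E→∅, F→{G, H, L, M}, G→∅, H→∅, K→{H}, L→∅, M→∅; union {G, H, L, M}; ε-closure = {E, F, G, H, L, M}.

{E, F, G, H, L, M}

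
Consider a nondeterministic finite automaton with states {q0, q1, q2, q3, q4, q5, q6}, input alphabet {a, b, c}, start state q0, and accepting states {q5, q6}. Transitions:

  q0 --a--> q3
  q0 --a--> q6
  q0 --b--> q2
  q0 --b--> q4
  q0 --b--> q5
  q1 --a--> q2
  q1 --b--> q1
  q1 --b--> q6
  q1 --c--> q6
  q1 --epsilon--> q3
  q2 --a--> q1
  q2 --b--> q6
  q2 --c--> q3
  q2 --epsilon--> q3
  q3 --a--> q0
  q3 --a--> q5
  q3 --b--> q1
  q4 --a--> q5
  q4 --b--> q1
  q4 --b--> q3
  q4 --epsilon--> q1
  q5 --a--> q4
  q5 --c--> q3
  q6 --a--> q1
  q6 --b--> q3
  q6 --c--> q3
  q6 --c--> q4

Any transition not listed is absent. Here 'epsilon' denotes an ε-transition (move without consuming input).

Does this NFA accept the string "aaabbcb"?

Start in {q0}.
Read 'a': {q0} → {q3, q6}.
Read 'a': {q3, q6} → {q0, q1, q3, q5}.
Read 'a': {q0, q1, q3, q5} → {q0, q1, q2, q3, q4, q5, q6}.
Read 'b': {q0, q1, q2, q3, q4, q5, q6} → {q1, q2, q3, q4, q5, q6}.
Read 'b': {q1, q2, q3, q4, q5, q6} → {q1, q3, q6}.
Read 'c': {q1, q3, q6} → {q1, q3, q4, q6}.
Read 'b': {q1, q3, q4, q6} → {q1, q3, q6}.
The final set {q1, q3, q6} contains the accepting state q6.

Yes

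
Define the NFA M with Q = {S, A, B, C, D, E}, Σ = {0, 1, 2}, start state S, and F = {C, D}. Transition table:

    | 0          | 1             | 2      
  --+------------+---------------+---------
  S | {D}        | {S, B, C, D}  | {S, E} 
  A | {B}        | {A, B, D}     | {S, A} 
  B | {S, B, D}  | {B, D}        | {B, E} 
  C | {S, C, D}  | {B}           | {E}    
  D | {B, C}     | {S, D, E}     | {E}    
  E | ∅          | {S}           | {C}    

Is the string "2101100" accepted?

Yes

Start in {S}.
Read '2': {S} → {S, E}.
Read '1': {S, E} → {S, B, C, D}.
Read '0': {S, B, C, D} → {S, B, C, D}.
Read '1': {S, B, C, D} → {S, B, C, D, E}.
Read '1': {S, B, C, D, E} → {S, B, C, D, E}.
Read '0': {S, B, C, D, E} → {S, B, C, D}.
Read '0': {S, B, C, D} → {S, B, C, D}.
The final set {S, B, C, D} contains the accepting states C, D.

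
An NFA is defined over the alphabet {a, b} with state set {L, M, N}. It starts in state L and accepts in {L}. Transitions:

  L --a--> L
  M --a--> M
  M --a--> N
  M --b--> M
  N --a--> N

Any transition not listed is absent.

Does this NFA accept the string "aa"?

Start in {L}.
Read 'a': L→{L}; now {L}.
Read 'a': L→{L}; now {L}.
The final set {L} contains the accepting state L.

Yes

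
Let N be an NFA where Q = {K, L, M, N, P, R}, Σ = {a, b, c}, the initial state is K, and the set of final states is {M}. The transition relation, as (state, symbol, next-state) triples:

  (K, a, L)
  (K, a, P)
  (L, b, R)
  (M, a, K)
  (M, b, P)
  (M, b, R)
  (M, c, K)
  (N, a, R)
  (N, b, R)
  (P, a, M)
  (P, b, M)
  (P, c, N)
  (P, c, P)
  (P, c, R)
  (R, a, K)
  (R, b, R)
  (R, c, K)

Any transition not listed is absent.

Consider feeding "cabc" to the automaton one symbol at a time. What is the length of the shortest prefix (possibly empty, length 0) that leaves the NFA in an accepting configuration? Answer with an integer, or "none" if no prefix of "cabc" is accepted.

Start in {K}.
Read 'c': K→∅; now ∅.
The set is empty and remains empty for the remaining 3 symbols.
No reachable set along the way intersects F.

none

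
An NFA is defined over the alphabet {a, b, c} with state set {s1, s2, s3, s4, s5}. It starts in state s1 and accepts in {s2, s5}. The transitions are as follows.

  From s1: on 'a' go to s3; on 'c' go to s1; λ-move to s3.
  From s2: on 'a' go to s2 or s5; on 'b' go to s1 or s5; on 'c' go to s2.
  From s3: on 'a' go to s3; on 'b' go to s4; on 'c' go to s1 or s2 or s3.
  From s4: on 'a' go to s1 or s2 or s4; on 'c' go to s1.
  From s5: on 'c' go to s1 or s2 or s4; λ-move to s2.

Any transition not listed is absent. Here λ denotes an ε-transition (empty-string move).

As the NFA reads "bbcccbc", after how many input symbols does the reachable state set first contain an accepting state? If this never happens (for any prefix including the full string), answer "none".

none

Start: ε-closure({s1}) = {s1, s3}.
Read 'b': s1→∅, s3→{s4}; now {s4}.
Read 'b': s4→∅; now ∅.
The set is empty and remains empty for the remaining 5 symbols.
No reachable set along the way intersects F.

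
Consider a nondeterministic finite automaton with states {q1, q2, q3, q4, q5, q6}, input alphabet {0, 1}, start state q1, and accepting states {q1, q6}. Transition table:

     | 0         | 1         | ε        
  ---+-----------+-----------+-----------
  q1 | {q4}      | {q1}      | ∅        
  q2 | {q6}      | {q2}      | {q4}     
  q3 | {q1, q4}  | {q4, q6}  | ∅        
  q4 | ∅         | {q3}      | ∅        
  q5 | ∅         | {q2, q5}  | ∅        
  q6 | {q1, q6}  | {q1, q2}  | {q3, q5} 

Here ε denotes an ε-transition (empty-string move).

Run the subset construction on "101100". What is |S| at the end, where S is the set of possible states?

5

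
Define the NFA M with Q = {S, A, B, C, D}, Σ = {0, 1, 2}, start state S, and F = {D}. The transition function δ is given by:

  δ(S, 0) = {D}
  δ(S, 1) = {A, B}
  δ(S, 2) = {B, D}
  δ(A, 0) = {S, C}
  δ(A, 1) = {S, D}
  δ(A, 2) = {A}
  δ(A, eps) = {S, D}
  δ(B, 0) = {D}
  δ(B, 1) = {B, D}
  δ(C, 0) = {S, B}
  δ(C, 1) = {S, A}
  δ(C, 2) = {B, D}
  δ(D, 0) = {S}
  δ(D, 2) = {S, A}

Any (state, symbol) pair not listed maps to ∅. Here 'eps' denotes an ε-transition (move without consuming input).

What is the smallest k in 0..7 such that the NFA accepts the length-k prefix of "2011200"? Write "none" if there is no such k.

1

Start in {S}.
Read '2': S→{B, D}; now {B, D}.
None of the earlier sets intersect F, but {B, D} does.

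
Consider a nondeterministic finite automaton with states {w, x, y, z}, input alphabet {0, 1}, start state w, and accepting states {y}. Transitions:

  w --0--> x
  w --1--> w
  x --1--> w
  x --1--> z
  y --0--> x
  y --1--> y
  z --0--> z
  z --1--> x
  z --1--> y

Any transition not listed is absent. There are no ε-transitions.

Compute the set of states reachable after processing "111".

{w}

Start in {w}.
Read '1': w→{w}; now {w}.
Read '1': w→{w}; now {w}.
Read '1': w→{w}; now {w}.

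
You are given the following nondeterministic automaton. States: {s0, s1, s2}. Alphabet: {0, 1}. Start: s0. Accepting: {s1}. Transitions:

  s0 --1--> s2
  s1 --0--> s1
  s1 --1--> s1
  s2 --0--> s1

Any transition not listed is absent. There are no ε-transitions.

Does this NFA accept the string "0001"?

Start in {s0}.
Read '0': {s0} → ∅.
The set is empty and remains empty for the remaining 3 symbols.
The final set ∅ contains no accepting state.

No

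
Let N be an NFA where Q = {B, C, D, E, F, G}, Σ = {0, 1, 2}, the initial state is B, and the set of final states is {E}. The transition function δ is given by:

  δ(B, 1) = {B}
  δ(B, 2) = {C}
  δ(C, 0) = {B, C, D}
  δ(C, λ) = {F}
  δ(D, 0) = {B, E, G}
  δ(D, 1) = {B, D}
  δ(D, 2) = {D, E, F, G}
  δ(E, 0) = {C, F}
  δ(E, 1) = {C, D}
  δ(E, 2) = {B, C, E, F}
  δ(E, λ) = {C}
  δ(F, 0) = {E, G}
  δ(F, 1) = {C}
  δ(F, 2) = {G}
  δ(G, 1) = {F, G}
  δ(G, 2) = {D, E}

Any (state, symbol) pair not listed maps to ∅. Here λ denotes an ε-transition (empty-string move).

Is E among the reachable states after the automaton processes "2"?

No

Start in {B}.
Read '2': B→{C}; union {C}; ε-closure = {C, F}.
State E is not in {C, F}.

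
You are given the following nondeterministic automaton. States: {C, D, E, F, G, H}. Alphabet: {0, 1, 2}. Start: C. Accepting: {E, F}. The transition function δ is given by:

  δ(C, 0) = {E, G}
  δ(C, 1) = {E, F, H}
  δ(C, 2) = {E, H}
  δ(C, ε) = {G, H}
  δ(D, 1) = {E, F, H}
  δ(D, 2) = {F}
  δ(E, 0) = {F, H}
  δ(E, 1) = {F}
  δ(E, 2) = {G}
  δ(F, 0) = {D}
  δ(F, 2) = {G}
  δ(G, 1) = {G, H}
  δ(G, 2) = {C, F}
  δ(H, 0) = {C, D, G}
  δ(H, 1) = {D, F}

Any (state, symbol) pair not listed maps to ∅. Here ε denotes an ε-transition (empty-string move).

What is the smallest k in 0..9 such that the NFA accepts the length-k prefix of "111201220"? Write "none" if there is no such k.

1

Start: ε-closure({C}) = {C, G, H}.
Read '1': C→{E, F, H}, G→{G, H}, H→{D, F}; now {D, E, F, G, H}.
None of the earlier sets intersect F, but {D, E, F, G, H} does.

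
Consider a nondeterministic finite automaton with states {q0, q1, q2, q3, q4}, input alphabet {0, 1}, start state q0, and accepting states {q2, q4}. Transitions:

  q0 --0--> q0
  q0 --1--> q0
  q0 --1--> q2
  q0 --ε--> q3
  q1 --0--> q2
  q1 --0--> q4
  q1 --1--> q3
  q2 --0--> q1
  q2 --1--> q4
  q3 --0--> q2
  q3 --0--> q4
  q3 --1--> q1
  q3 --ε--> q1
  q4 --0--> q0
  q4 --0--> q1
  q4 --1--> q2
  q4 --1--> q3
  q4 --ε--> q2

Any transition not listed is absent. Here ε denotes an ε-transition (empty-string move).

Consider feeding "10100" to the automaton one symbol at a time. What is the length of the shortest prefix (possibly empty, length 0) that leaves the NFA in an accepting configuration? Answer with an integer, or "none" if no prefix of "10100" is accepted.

1

Start: ε-closure({q0}) = {q0, q1, q3}.
Read '1': {q0, q1, q3} → {q0, q1, q2, q3}.
None of the earlier sets intersect F, but {q0, q1, q2, q3} does.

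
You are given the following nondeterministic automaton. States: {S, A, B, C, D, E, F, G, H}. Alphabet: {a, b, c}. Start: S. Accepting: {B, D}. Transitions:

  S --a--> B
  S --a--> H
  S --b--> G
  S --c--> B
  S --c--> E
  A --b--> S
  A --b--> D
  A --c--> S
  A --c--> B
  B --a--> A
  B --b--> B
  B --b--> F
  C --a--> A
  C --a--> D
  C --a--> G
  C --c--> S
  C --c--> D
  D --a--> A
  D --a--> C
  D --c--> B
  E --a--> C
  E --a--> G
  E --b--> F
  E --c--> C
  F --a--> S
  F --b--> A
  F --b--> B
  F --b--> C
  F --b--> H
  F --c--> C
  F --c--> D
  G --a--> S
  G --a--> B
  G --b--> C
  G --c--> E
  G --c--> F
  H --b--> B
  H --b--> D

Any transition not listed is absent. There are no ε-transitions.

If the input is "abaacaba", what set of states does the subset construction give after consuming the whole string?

{S, A, B, C, D, G, H}

Start in {S}.
Read 'a': S→{B, H}; now {B, H}.
Read 'b': B→{B, F}, H→{B, D}; now {B, D, F}.
Read 'a': B→{A}, D→{A, C}, F→{S}; now {S, A, C}.
Read 'a': S→{B, H}, A→∅, C→{A, D, G}; now {A, B, D, G, H}.
Read 'c': A→{S, B}, B→∅, D→{B}, G→{E, F}, H→∅; now {S, B, E, F}.
Read 'a': S→{B, H}, B→{A}, E→{C, G}, F→{S}; now {S, A, B, C, G, H}.
Read 'b': S→{G}, A→{S, D}, B→{B, F}, C→∅, G→{C}, H→{B, D}; now {S, B, C, D, F, G}.
Read 'a': S→{B, H}, B→{A}, C→{A, D, G}, D→{A, C}, F→{S}, G→{S, B}; now {S, A, B, C, D, G, H}.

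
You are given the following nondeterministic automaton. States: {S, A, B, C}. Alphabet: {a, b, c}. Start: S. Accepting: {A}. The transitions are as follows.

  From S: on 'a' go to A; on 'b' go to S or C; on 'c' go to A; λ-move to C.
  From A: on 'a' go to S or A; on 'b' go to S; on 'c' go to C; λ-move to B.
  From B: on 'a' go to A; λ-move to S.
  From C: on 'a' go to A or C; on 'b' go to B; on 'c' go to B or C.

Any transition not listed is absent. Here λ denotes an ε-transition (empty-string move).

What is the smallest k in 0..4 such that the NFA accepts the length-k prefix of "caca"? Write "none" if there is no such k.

1

Start: ε-closure({S}) = {S, C}.
Read 'c': {S, C} → {S, A, B, C}.
None of the earlier sets intersect F, but {S, A, B, C} does.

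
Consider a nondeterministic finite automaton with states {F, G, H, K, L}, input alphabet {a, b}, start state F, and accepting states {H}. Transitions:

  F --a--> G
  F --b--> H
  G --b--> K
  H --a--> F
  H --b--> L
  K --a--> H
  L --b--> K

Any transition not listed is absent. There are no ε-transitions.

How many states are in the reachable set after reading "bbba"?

Start in {F}.
Read 'b': {F} → {H}.
Read 'b': {H} → {L}.
Read 'b': {L} → {K}.
Read 'a': {K} → {H}.
That set has 1 state.

1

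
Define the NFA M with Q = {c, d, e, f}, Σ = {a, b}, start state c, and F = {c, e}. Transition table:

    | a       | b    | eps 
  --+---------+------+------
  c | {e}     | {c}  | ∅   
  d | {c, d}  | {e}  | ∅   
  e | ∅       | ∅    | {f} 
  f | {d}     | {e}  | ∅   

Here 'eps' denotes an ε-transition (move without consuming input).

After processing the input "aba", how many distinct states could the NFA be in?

1

Start in {c}.
Read 'a': {c} → {e, f}.
Read 'b': {e, f} → {e, f}.
Read 'a': {e, f} → {d}.
That set has 1 state.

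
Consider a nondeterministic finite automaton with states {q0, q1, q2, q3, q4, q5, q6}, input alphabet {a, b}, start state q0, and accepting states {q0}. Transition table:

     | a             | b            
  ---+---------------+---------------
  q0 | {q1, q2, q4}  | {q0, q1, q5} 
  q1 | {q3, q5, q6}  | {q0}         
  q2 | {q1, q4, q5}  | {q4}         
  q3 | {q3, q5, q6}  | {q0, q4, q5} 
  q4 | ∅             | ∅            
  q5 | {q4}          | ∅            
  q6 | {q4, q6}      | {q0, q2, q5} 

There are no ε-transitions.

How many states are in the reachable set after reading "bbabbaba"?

4

Start in {q0}.
Read 'b': {q0} → {q0, q1, q5}.
Read 'b': {q0, q1, q5} → {q0, q1, q5}.
Read 'a': {q0, q1, q5} → {q1, q2, q3, q4, q5, q6}.
Read 'b': {q1, q2, q3, q4, q5, q6} → {q0, q2, q4, q5}.
Read 'b': {q0, q2, q4, q5} → {q0, q1, q4, q5}.
Read 'a': {q0, q1, q4, q5} → {q1, q2, q3, q4, q5, q6}.
Read 'b': {q1, q2, q3, q4, q5, q6} → {q0, q2, q4, q5}.
Read 'a': {q0, q2, q4, q5} → {q1, q2, q4, q5}.
That set has 4 states.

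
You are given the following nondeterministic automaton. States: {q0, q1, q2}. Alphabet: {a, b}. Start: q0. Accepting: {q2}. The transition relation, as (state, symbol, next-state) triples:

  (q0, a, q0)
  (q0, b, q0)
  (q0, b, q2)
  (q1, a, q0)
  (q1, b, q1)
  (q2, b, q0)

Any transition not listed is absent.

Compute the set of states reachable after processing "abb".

{q0, q2}

Start in {q0}.
Read 'a': q0→{q0}; now {q0}.
Read 'b': q0→{q0, q2}; now {q0, q2}.
Read 'b': q0→{q0, q2}, q2→{q0}; now {q0, q2}.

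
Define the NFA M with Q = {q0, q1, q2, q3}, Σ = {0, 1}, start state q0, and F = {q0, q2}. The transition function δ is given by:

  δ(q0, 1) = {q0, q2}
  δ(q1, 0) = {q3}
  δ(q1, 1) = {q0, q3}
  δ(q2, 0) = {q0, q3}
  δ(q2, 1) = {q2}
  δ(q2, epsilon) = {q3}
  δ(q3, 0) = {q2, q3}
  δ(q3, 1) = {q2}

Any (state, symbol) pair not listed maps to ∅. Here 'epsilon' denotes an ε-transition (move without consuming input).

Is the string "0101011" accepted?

No

Start in {q0}.
Read '0': q0→∅; now ∅.
The set is empty and remains empty for the remaining 6 symbols.
The final set ∅ contains no accepting state.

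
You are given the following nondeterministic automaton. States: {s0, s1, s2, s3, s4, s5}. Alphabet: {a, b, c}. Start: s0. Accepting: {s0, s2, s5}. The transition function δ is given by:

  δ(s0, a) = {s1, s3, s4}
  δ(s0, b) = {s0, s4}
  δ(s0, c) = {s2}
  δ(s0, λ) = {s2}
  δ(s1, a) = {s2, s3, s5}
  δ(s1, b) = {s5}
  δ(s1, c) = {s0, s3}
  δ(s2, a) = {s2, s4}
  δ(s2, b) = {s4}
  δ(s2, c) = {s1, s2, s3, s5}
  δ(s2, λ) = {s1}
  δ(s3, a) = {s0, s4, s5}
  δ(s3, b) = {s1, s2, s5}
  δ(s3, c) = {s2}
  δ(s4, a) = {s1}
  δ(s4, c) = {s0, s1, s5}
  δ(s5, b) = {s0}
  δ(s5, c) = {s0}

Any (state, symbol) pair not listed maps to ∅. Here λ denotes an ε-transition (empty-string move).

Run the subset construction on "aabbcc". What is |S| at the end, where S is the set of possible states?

5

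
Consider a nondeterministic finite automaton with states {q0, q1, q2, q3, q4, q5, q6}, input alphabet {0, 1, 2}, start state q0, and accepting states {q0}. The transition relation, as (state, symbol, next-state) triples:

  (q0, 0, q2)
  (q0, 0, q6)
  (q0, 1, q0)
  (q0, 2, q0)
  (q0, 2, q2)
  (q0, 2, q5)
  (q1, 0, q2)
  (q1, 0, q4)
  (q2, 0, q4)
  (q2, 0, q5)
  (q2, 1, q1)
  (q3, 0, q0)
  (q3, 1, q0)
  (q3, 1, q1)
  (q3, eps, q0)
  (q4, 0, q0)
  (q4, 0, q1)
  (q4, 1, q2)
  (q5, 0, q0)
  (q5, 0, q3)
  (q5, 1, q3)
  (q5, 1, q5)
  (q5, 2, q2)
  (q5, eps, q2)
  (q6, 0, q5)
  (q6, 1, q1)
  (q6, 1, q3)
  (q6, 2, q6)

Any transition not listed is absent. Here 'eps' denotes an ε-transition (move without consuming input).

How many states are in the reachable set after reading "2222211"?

5

Start in {q0}.
Read '2': {q0} → {q0, q2, q5}.
Read '2': {q0, q2, q5} → {q0, q2, q5}.
Read '2': {q0, q2, q5} → {q0, q2, q5}.
Read '2': {q0, q2, q5} → {q0, q2, q5}.
Read '2': {q0, q2, q5} → {q0, q2, q5}.
Read '1': {q0, q2, q5} → {q0, q1, q2, q3, q5}.
Read '1': {q0, q1, q2, q3, q5} → {q0, q1, q2, q3, q5}.
That set has 5 states.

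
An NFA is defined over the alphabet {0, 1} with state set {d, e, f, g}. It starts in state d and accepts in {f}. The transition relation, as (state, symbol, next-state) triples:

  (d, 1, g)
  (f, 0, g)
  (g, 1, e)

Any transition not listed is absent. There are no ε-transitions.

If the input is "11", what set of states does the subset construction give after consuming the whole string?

{e}

Start in {d}.
Read '1': {d} → {g}.
Read '1': {g} → {e}.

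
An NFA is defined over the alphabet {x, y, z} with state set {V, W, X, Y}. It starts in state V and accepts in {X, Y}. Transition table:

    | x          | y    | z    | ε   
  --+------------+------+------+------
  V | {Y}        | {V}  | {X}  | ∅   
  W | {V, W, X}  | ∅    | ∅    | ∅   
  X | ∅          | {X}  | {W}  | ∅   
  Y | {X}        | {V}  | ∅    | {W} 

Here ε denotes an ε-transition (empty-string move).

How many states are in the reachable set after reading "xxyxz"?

Start in {V}.
Read 'x': {V} → {W, Y}.
Read 'x': {W, Y} → {V, W, X}.
Read 'y': {V, W, X} → {V, X}.
Read 'x': {V, X} → {W, Y}.
Read 'z': {W, Y} → ∅.
That set has 0 states.

0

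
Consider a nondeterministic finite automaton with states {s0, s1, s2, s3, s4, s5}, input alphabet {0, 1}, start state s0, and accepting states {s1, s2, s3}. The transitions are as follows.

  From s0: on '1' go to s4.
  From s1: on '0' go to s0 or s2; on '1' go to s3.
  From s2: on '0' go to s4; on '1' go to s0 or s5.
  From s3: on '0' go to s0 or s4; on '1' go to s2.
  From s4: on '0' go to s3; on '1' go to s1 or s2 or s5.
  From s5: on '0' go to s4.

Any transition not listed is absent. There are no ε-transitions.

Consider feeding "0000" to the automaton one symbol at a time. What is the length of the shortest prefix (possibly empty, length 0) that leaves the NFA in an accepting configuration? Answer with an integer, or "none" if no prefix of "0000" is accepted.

none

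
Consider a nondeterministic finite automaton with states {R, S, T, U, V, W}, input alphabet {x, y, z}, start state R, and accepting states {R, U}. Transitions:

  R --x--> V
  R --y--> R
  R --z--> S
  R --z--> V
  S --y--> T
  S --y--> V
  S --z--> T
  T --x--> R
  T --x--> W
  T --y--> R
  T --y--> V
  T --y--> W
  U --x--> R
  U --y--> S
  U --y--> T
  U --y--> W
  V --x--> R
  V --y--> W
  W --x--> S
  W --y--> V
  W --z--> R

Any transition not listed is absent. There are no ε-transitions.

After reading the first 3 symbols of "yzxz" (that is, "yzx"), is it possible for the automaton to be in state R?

Start in {R}.
Read 'y': R→{R}; now {R}.
Read 'z': R→{S, V}; now {S, V}.
Read 'x': S→∅, V→{R}; now {R}.
State R is in {R}.

Yes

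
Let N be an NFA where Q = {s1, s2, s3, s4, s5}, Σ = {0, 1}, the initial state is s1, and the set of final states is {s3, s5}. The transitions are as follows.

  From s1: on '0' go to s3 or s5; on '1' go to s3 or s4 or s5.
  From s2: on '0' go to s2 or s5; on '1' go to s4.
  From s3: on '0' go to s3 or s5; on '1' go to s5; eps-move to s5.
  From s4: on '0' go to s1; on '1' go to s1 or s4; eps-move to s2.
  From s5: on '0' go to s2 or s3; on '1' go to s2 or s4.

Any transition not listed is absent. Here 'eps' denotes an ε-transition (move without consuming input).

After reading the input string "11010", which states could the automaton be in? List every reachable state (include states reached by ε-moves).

{s1, s2, s3, s5}

Start in {s1}.
Read '1': {s1} → {s2, s3, s4, s5}.
Read '1': {s2, s3, s4, s5} → {s1, s2, s4, s5}.
Read '0': {s1, s2, s4, s5} → {s1, s2, s3, s5}.
Read '1': {s1, s2, s3, s5} → {s2, s3, s4, s5}.
Read '0': {s2, s3, s4, s5} → {s1, s2, s3, s5}.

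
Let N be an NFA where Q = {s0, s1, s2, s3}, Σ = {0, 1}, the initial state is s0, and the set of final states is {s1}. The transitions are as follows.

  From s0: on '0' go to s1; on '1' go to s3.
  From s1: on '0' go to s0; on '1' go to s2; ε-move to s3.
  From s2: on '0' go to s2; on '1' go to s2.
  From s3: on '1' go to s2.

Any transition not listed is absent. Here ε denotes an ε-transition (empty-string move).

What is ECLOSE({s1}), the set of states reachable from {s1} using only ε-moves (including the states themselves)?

{s1, s3}

Begin with {s1}.
ε-move s1 → s3; add s3.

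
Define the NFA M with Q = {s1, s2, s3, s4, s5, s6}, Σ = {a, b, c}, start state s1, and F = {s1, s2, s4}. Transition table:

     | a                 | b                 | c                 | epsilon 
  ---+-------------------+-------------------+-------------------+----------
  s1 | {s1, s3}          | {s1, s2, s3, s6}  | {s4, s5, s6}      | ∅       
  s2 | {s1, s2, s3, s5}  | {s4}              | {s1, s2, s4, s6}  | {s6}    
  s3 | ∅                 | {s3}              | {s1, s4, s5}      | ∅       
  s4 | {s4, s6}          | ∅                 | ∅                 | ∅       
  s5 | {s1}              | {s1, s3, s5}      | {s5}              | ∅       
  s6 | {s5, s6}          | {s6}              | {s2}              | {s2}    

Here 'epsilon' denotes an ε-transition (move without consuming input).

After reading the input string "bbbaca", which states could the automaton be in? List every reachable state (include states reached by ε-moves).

{s1, s2, s3, s4, s5, s6}

Start in {s1}.
Read 'b': {s1} → {s1, s2, s3, s6}.
Read 'b': {s1, s2, s3, s6} → {s1, s2, s3, s4, s6}.
Read 'b': {s1, s2, s3, s4, s6} → {s1, s2, s3, s4, s6}.
Read 'a': {s1, s2, s3, s4, s6} → {s1, s2, s3, s4, s5, s6}.
Read 'c': {s1, s2, s3, s4, s5, s6} → {s1, s2, s4, s5, s6}.
Read 'a': {s1, s2, s4, s5, s6} → {s1, s2, s3, s4, s5, s6}.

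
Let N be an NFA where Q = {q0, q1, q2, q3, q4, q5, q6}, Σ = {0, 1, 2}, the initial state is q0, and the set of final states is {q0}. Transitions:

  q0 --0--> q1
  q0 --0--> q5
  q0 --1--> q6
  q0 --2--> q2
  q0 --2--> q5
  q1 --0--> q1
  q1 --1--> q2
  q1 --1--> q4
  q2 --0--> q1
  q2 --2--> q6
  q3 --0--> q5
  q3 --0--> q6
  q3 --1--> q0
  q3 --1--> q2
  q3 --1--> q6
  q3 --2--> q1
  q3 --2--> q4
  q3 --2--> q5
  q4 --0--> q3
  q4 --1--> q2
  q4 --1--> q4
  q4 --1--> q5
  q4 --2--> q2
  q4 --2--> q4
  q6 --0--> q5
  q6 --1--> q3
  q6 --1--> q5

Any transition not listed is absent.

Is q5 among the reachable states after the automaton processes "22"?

Start in {q0}.
Read '2': {q0} → {q2, q5}.
Read '2': {q2, q5} → {q6}.
State q5 is not in {q6}.

No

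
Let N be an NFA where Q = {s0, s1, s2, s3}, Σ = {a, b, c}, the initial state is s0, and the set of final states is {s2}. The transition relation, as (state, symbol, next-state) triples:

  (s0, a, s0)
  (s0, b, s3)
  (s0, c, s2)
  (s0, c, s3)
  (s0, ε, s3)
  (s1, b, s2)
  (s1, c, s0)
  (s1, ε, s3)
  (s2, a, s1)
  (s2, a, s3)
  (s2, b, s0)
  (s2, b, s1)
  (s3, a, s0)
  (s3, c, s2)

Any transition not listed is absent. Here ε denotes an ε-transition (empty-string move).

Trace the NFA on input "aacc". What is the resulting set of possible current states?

Start: ε-closure({s0}) = {s0, s3}.
Read 'a': {s0, s3} → {s0, s3}.
Read 'a': {s0, s3} → {s0, s3}.
Read 'c': {s0, s3} → {s2, s3}.
Read 'c': {s2, s3} → {s2}.

{s2}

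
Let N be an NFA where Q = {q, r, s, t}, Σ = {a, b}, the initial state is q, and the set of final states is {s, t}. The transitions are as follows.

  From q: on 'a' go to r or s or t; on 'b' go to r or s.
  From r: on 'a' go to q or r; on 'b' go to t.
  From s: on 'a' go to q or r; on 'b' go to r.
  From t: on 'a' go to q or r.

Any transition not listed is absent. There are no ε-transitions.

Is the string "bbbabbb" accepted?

Yes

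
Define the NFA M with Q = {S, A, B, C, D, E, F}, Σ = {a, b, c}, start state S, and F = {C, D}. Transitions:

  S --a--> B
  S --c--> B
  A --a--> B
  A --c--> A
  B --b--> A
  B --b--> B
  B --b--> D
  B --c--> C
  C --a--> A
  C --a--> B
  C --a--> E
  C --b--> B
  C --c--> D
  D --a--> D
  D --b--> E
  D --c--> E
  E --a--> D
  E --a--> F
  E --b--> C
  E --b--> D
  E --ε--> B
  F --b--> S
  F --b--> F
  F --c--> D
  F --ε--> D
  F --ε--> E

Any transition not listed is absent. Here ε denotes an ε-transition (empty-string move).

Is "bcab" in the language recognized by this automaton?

No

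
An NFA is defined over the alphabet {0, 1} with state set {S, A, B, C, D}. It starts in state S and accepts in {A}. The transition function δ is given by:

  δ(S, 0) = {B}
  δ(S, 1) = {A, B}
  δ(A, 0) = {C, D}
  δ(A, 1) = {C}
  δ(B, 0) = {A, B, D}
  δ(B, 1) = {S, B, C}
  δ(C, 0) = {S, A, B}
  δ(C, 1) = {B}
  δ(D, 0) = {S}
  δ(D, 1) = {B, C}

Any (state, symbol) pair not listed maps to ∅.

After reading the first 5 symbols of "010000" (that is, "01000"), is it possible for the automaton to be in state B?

Yes

Start in {S}.
Read '0': S→{B}; now {B}.
Read '1': B→{S, B, C}; now {S, B, C}.
Read '0': S→{B}, B→{A, B, D}, C→{S, A, B}; now {S, A, B, D}.
Read '0': S→{B}, A→{C, D}, B→{A, B, D}, D→{S}; now {S, A, B, C, D}.
Read '0': S→{B}, A→{C, D}, B→{A, B, D}, C→{S, A, B}, D→{S}; now {S, A, B, C, D}.
State B is in {S, A, B, C, D}.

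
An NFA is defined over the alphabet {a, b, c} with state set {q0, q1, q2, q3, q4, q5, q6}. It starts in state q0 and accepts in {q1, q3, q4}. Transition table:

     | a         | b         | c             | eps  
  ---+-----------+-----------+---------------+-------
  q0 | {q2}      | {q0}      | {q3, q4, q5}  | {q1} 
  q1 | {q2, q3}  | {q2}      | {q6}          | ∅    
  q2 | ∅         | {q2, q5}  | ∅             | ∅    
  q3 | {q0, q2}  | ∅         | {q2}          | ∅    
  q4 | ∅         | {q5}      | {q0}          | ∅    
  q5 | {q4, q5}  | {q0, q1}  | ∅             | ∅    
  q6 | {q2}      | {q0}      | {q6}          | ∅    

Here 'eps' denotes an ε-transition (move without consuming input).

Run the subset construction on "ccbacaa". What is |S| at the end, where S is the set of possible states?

Start: ε-closure({q0}) = {q0, q1}.
Read 'c': q0→{q3, q4, q5}, q1→{q6}; now {q3, q4, q5, q6}.
Read 'c': q3→{q2}, q4→{q0}, q5→∅, q6→{q6}; union {q0, q2, q6}; ε-closure = {q0, q1, q2, q6}.
Read 'b': q0→{q0}, q1→{q2}, q2→{q2, q5}, q6→{q0}; union {q0, q2, q5}; ε-closure = {q0, q1, q2, q5}.
Read 'a': q0→{q2}, q1→{q2, q3}, q2→∅, q5→{q4, q5}; now {q2, q3, q4, q5}.
Read 'c': q2→∅, q3→{q2}, q4→{q0}, q5→∅; union {q0, q2}; ε-closure = {q0, q1, q2}.
Read 'a': q0→{q2}, q1→{q2, q3}, q2→∅; now {q2, q3}.
Read 'a': q2→∅, q3→{q0, q2}; union {q0, q2}; ε-closure = {q0, q1, q2}.
That set has 3 states.

3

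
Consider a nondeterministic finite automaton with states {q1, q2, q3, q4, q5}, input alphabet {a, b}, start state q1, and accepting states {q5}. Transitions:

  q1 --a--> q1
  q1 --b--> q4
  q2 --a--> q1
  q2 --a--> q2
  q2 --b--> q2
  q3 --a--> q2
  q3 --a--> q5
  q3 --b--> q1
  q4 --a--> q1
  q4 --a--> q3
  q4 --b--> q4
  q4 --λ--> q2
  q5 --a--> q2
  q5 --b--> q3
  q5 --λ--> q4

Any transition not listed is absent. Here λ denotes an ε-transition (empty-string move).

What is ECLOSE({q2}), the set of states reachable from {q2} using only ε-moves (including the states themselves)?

Begin with {q2}.
No ε-moves leave this set, so the closure equals the set itself.

{q2}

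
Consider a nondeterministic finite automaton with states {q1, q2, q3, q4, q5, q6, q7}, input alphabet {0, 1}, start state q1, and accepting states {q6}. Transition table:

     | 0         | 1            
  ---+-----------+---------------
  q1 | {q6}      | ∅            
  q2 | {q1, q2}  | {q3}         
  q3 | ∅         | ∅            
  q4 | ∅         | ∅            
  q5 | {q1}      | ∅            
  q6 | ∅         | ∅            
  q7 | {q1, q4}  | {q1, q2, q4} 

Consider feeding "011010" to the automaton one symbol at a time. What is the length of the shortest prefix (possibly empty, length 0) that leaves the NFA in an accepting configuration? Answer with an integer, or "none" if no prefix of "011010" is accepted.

Start in {q1}.
Read '0': {q1} → {q6}.
None of the earlier sets intersect F, but {q6} does.

1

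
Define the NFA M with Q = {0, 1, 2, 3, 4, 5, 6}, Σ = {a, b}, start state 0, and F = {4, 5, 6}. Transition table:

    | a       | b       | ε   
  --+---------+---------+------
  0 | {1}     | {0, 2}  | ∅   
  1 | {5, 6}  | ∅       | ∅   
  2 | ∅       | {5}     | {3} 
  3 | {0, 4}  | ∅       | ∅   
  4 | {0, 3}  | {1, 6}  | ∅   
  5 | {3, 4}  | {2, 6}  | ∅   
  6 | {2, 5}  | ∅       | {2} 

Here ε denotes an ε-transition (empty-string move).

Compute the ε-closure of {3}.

{3}

Begin with {3}.
No ε-moves leave this set, so the closure equals the set itself.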